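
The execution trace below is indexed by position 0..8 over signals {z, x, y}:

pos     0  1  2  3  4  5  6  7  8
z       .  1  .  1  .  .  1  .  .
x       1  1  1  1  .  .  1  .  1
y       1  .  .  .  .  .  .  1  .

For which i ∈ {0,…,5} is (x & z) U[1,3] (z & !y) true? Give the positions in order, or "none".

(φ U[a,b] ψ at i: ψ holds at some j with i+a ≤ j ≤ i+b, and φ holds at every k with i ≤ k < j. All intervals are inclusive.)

Evaluate at each i in [0,5]:
  i=0: ✗ (lhs fails at k=0 before rhs at j=1)
  i=1: ✗ (lhs fails at k=2 before rhs at j=3)
  i=2: ✗ (lhs fails at k=2 before rhs at j=3)
  i=3: ✗ (lhs fails at k=4 before rhs at j=6)
  i=4: ✗ (lhs fails at k=4 before rhs at j=6)
  i=5: ✗ (lhs fails at k=5 before rhs at j=6)

none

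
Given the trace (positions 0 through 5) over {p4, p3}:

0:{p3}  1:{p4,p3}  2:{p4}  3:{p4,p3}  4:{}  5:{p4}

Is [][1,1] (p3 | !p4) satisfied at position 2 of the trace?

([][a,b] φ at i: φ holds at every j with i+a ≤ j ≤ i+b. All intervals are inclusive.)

Yes

Check (p3 | !p4) at every j in [3,3]:
  j=3: true
All positions satisfy it → formula holds.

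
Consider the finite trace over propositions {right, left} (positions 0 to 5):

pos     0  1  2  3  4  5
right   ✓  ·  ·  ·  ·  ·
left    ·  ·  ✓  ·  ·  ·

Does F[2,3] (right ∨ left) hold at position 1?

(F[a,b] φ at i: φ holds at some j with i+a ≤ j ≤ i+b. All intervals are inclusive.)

Check (right ∨ left) at each j in [3,4]:
  j=3: false
  j=4: false
No position in the window satisfies it → formula fails.

No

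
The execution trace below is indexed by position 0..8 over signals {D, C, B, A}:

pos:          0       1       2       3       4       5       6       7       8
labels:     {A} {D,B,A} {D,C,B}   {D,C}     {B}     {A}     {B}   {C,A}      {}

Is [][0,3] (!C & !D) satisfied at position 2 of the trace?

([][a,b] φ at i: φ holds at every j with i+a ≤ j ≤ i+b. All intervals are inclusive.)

Check (!C & !D) at every j in [2,5]:
  j=2: false
  j=3: false
  j=4: true
  j=5: true
Fails at j=2 → formula fails.

Does not hold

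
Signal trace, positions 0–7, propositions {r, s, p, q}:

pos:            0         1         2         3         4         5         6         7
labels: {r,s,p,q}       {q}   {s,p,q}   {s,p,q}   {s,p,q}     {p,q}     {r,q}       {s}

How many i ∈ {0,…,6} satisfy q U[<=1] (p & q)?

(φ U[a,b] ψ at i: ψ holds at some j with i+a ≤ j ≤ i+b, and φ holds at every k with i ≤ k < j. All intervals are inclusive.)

Evaluate at each i in [0,6]:
  i=0: ✓ (rhs at j=0)
  i=1: ✓ (rhs at j=2; lhs holds on [1,1])
  i=2: ✓ (rhs at j=2)
  i=3: ✓ (rhs at j=3)
  i=4: ✓ (rhs at j=4)
  i=5: ✓ (rhs at j=5)
  i=6: ✗ (no rhs in [6,7])
Positions where it holds: {0, 1, 2, 3, 4, 5} → 6.

6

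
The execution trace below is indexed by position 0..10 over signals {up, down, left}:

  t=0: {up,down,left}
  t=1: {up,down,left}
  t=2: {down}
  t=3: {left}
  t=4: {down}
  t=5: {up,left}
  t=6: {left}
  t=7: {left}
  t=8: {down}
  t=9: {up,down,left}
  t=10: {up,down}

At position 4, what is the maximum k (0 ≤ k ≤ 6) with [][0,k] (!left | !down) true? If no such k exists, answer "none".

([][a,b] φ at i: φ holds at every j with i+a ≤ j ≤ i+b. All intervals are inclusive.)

4

(!left | !down) must hold from j=4 onward; find where it first fails.
  j=4: holds
  j=5: holds
  j=6: holds
  j=7: holds
  j=8: holds
  j=9: fails
Holds on [4,8], so largest k = 4.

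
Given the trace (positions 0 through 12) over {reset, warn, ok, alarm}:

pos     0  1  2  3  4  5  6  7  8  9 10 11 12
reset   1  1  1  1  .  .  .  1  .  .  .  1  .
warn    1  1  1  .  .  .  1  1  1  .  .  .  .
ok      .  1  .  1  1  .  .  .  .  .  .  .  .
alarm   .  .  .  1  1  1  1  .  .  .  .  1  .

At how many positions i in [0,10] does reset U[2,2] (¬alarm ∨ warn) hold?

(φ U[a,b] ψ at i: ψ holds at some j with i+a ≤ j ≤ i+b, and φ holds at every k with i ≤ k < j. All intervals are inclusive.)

1

Evaluate at each i in [0,10]:
  i=0: ✓ (rhs at j=2; lhs holds on [0,1])
  i=1: ✗ (no rhs in [3,3])
  i=2: ✗ (no rhs in [4,4])
  i=3: ✗ (no rhs in [5,5])
  i=4: ✗ (lhs fails at k=4 before rhs at j=6)
  i=5: ✗ (lhs fails at k=5 before rhs at j=7)
  i=6: ✗ (lhs fails at k=6 before rhs at j=8)
  i=7: ✗ (lhs fails at k=8 before rhs at j=9)
  i=8: ✗ (lhs fails at k=8 before rhs at j=10)
  i=9: ✗ (no rhs in [11,11])
  i=10: ✗ (lhs fails at k=10 before rhs at j=12)
Positions where it holds: {0} → 1.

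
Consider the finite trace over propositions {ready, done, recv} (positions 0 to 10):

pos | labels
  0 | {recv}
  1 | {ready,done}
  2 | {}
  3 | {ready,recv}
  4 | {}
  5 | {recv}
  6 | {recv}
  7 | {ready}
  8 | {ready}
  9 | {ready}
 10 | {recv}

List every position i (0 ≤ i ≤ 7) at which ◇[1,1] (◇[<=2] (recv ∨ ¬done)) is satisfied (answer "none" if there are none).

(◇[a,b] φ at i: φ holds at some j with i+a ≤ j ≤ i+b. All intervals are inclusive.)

Evaluate at each i in [0,7]:
  i=0: ✓ (witness j=1)
  i=1: ✓ (witness j=2)
  i=2: ✓ (witness j=3)
  i=3: ✓ (witness j=4)
  i=4: ✓ (witness j=5)
  i=5: ✓ (witness j=6)
  i=6: ✓ (witness j=7)
  i=7: ✓ (witness j=8)

0, 1, 2, 3, 4, 5, 6, 7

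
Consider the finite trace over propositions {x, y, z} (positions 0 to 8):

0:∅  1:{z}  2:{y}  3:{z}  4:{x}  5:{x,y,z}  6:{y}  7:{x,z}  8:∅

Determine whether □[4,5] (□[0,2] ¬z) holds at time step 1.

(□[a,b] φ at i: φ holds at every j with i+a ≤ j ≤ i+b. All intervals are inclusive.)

Check □[0,2] ¬z at every j in [5,6]:
  j=5: fails at 5
  j=6: fails at 7
Fails at j=5 → formula fails.

False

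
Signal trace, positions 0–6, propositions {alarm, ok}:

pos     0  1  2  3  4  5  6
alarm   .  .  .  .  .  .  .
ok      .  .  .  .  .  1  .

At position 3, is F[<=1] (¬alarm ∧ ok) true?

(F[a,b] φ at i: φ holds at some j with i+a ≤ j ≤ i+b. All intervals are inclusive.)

False

Check (¬alarm ∧ ok) at each j in [3,4]:
  j=3: false
  j=4: false
No position in the window satisfies it → formula fails.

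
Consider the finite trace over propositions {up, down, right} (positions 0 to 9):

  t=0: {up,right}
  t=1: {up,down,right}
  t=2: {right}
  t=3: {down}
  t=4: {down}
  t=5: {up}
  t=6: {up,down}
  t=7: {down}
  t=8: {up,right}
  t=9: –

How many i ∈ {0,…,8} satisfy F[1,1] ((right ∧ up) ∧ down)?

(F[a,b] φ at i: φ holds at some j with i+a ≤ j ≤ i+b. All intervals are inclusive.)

Evaluate at each i in [0,8]:
  i=0: ✓ (witness j=1)
  i=1: ✗ (none in [2,2])
  i=2: ✗ (none in [3,3])
  i=3: ✗ (none in [4,4])
  i=4: ✗ (none in [5,5])
  i=5: ✗ (none in [6,6])
  i=6: ✗ (none in [7,7])
  i=7: ✗ (none in [8,8])
  i=8: ✗ (none in [9,9])
Positions where it holds: {0} → 1.

1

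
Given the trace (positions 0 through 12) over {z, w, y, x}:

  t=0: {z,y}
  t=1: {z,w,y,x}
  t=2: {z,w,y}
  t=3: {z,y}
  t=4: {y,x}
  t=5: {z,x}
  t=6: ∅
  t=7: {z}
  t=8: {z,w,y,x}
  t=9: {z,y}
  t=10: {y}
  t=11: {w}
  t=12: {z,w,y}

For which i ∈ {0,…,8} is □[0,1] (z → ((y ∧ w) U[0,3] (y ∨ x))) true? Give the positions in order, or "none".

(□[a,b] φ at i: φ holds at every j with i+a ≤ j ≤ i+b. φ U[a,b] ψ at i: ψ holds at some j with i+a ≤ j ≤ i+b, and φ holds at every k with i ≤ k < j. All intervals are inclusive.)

Evaluate at each i in [0,8]:
  i=0: ✓ (all of [0,1])
  i=1: ✓ (all of [1,2])
  i=2: ✓ (all of [2,3])
  i=3: ✓ (all of [3,4])
  i=4: ✓ (all of [4,5])
  i=5: ✓ (all of [5,6])
  i=6: ✗ (fails at j=7)
  i=7: ✗ (fails at j=7)
  i=8: ✓ (all of [8,9])

0, 1, 2, 3, 4, 5, 8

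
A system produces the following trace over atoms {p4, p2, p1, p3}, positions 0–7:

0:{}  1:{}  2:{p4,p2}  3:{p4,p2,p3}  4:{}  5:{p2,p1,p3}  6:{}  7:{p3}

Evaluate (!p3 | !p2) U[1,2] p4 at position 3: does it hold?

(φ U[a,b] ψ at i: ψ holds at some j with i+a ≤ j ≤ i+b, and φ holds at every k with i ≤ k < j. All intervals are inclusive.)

False

Need some j in [4,5] with p4, and (!p3 | !p2) at every k in [3,j-1].
  j=4: p4 false.
  j=5: p4 false.
No j in the window works → until fails.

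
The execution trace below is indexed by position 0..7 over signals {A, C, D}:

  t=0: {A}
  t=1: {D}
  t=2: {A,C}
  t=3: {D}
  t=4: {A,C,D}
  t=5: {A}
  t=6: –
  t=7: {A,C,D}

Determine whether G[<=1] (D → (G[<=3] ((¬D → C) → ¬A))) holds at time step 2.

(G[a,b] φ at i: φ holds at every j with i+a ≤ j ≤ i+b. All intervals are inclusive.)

Check (D → (G[<=3] ((¬D → C) → ¬A))) at every j in [2,3]:
  j=2: antecedent false → ✓
  j=3: antecedent true; consequent fails at 4 → ✗
Fails at j=3 → formula fails.

False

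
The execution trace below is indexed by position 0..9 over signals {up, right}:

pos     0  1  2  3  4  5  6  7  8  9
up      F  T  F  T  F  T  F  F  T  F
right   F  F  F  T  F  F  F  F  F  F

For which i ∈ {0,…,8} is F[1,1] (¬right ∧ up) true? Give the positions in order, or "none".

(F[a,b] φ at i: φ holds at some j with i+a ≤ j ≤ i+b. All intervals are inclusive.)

Evaluate at each i in [0,8]:
  i=0: ✓ (witness j=1)
  i=1: ✗ (none in [2,2])
  i=2: ✗ (none in [3,3])
  i=3: ✗ (none in [4,4])
  i=4: ✓ (witness j=5)
  i=5: ✗ (none in [6,6])
  i=6: ✗ (none in [7,7])
  i=7: ✓ (witness j=8)
  i=8: ✗ (none in [9,9])

0, 4, 7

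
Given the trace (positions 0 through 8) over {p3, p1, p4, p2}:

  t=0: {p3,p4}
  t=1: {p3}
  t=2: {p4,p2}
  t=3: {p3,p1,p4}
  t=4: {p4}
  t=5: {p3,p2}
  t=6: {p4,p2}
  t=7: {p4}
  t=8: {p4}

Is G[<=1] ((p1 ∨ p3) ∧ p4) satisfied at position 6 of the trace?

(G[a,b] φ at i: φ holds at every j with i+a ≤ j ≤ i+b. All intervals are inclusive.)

Check ((p1 ∨ p3) ∧ p4) at every j in [6,7]:
  j=6: false
  j=7: false
Fails at j=6 → formula fails.

No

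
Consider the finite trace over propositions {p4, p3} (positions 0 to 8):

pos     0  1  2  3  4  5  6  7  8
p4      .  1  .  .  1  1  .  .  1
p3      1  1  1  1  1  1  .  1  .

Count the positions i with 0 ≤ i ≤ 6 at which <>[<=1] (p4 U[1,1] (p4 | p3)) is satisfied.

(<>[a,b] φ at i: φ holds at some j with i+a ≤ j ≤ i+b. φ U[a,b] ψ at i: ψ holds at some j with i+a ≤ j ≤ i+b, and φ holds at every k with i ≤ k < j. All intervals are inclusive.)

4

Evaluate at each i in [0,6]:
  i=0: ✓ (witness j=1)
  i=1: ✓ (witness j=1)
  i=2: ✗ (none in [2,3])
  i=3: ✓ (witness j=4)
  i=4: ✓ (witness j=4)
  i=5: ✗ (none in [5,6])
  i=6: ✗ (none in [6,7])
Positions where it holds: {0, 1, 3, 4} → 4.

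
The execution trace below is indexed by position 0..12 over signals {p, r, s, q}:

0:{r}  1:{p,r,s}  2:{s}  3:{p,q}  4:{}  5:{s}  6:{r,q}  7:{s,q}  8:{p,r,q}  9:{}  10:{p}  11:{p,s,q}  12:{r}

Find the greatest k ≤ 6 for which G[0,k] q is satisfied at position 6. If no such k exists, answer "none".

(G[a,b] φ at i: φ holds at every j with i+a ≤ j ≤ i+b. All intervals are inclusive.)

2

q must hold from j=6 onward; find where it first fails.
  j=6: holds
  j=7: holds
  j=8: holds
  j=9: fails
Holds on [6,8], so largest k = 2.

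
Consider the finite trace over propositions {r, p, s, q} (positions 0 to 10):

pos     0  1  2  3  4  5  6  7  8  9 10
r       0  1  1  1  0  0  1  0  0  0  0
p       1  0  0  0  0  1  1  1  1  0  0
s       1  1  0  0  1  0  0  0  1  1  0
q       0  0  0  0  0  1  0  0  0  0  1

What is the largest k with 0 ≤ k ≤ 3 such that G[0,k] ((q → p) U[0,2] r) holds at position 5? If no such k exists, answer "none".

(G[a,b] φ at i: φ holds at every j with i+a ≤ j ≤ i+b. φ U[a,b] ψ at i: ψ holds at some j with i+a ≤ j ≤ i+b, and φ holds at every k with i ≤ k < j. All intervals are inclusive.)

((q → p) U[0,2] r) must hold from j=5 onward; find where it first fails.
  j=5: holds
  j=6: holds
  j=7: fails
Holds on [5,6], so largest k = 1.

1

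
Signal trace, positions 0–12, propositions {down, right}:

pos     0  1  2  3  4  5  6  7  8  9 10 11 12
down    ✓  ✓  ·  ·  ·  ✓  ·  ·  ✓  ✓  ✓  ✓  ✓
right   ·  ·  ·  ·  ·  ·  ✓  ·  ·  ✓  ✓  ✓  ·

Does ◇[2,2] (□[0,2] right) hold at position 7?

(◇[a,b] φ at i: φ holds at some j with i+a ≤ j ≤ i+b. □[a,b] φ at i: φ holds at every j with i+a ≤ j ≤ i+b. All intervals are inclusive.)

Check □[0,2] right at each j in [9,9]:
  j=9: holds on [9,11]
Found at j=9 → formula holds.

True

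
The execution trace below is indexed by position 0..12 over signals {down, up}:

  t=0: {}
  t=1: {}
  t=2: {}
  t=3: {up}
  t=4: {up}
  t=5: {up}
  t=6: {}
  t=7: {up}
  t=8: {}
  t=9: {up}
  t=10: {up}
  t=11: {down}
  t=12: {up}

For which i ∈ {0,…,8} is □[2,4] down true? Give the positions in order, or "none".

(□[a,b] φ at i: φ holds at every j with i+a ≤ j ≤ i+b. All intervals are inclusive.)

Evaluate at each i in [0,8]:
  i=0: ✗ (fails at j=2)
  i=1: ✗ (fails at j=3)
  i=2: ✗ (fails at j=4)
  i=3: ✗ (fails at j=5)
  i=4: ✗ (fails at j=6)
  i=5: ✗ (fails at j=7)
  i=6: ✗ (fails at j=8)
  i=7: ✗ (fails at j=9)
  i=8: ✗ (fails at j=10)

none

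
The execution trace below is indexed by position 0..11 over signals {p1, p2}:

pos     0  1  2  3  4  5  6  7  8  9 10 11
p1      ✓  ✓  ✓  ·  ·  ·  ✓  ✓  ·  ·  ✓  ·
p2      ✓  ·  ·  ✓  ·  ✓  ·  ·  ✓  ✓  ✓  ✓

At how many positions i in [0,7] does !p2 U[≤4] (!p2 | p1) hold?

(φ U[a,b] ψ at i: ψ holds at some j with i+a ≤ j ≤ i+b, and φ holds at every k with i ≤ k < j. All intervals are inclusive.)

6

Evaluate at each i in [0,7]:
  i=0: ✓ (rhs at j=0)
  i=1: ✓ (rhs at j=1)
  i=2: ✓ (rhs at j=2)
  i=3: ✗ (lhs fails at k=3 before rhs at j=4)
  i=4: ✓ (rhs at j=4)
  i=5: ✗ (lhs fails at k=5 before rhs at j=6)
  i=6: ✓ (rhs at j=6)
  i=7: ✓ (rhs at j=7)
Positions where it holds: {0, 1, 2, 4, 6, 7} → 6.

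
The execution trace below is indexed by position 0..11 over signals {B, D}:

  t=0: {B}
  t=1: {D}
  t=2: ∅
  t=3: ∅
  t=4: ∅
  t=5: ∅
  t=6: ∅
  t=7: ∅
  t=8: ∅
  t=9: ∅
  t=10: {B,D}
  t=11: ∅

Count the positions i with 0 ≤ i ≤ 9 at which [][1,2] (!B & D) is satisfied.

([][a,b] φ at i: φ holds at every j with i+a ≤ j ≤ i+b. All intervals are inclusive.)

Evaluate at each i in [0,9]:
  i=0: ✗ (fails at j=2)
  i=1: ✗ (fails at j=2)
  i=2: ✗ (fails at j=3)
  i=3: ✗ (fails at j=4)
  i=4: ✗ (fails at j=5)
  i=5: ✗ (fails at j=6)
  i=6: ✗ (fails at j=7)
  i=7: ✗ (fails at j=8)
  i=8: ✗ (fails at j=9)
  i=9: ✗ (fails at j=10)
Positions where it holds: {} → 0.

0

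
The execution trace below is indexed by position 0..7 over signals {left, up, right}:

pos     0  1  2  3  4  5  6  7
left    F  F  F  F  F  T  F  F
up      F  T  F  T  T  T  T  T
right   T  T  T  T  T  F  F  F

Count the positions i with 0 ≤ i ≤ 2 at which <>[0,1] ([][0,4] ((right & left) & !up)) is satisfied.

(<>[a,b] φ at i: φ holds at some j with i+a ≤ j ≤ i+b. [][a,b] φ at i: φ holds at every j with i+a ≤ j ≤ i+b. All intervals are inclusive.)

Evaluate at each i in [0,2]:
  i=0: ✗ (none in [0,1])
  i=1: ✗ (none in [1,2])
  i=2: ✗ (none in [2,3])
Positions where it holds: {} → 0.

0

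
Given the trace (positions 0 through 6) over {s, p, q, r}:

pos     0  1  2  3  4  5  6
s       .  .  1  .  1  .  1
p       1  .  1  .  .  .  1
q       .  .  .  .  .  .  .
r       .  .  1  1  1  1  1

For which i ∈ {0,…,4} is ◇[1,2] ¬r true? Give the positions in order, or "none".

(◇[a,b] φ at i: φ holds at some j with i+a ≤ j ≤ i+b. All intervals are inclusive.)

0

Evaluate at each i in [0,4]:
  i=0: ✓ (witness j=1)
  i=1: ✗ (none in [2,3])
  i=2: ✗ (none in [3,4])
  i=3: ✗ (none in [4,5])
  i=4: ✗ (none in [5,6])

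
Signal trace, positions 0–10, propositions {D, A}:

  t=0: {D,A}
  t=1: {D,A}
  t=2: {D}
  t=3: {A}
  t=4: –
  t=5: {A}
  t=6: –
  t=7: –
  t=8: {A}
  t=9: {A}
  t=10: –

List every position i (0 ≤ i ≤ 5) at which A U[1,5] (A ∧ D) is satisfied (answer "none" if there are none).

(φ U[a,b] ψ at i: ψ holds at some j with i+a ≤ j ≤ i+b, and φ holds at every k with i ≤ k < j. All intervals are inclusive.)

0

Evaluate at each i in [0,5]:
  i=0: ✓ (rhs at j=1; lhs holds on [0,0])
  i=1: ✗ (no rhs in [2,6])
  i=2: ✗ (no rhs in [3,7])
  i=3: ✗ (no rhs in [4,8])
  i=4: ✗ (no rhs in [5,9])
  i=5: ✗ (no rhs in [6,10])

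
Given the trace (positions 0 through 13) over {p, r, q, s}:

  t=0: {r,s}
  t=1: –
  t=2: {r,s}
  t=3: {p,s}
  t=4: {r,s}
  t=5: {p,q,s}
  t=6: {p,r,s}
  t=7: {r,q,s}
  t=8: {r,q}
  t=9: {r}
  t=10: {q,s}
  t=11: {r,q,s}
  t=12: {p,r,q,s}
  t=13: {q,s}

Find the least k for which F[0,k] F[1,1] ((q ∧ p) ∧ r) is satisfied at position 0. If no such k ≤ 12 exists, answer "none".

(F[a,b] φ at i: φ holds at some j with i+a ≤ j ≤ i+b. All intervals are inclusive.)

Scan j = 0,1,… for F[1,1] ((q ∧ p) ∧ r):
  j=0: fails
  j=1: fails
  j=2: fails
  j=3: fails
  j=4: fails
  j=5: fails
  j=6: fails
  j=7: fails
  j=8: fails
  j=9: fails
  j=10: fails
  j=11: holds
First hit at j=11, so smallest k = 11-0 = 11.

11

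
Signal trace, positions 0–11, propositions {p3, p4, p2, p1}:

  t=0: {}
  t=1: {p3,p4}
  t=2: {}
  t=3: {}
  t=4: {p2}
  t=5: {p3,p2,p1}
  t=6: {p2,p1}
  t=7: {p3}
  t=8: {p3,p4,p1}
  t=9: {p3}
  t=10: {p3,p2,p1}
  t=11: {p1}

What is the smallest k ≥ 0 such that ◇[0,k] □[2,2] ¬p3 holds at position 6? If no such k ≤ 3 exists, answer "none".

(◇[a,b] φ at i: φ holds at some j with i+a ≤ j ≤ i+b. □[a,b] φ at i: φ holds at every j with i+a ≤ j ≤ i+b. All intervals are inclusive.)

3

Scan j = 6,7,… for □[2,2] ¬p3:
  j=6: fails
  j=7: fails
  j=8: fails
  j=9: holds
First hit at j=9, so smallest k = 9-6 = 3.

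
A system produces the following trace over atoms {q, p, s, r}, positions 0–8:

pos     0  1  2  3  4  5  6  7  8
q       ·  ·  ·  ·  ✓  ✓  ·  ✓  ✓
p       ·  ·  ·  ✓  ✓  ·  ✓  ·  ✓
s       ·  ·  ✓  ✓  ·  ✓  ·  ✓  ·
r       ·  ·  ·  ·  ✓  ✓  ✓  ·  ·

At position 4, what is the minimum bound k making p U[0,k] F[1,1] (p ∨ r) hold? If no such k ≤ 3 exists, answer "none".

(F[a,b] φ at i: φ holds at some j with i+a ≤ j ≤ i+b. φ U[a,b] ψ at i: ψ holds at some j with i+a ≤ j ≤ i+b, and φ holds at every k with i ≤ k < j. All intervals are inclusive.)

Need earliest j ≥ 4 with F[1,1] (p ∨ r), and p at every k in [4,j-1].
  j=4: rhs holds (empty prefix). k = 0.

0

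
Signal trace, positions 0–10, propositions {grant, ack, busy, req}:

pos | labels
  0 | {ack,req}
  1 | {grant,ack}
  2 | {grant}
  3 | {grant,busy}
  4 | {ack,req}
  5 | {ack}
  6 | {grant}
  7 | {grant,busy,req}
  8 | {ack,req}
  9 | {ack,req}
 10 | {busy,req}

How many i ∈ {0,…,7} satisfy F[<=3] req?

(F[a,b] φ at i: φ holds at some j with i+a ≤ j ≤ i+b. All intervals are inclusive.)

8

Evaluate at each i in [0,7]:
  i=0: ✓ (witness j=0)
  i=1: ✓ (witness j=4)
  i=2: ✓ (witness j=4)
  i=3: ✓ (witness j=4)
  i=4: ✓ (witness j=4)
  i=5: ✓ (witness j=7)
  i=6: ✓ (witness j=7)
  i=7: ✓ (witness j=7)
Positions where it holds: {0, 1, 2, 3, 4, 5, 6, 7} → 8.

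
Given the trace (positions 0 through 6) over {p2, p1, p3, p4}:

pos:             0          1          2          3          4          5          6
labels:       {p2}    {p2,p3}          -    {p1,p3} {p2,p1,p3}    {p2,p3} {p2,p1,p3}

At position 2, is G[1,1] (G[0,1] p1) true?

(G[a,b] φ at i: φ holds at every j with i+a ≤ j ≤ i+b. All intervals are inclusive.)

Check G[0,1] p1 at every j in [3,3]:
  j=3: holds on [3,4]
All positions satisfy it → formula holds.

Holds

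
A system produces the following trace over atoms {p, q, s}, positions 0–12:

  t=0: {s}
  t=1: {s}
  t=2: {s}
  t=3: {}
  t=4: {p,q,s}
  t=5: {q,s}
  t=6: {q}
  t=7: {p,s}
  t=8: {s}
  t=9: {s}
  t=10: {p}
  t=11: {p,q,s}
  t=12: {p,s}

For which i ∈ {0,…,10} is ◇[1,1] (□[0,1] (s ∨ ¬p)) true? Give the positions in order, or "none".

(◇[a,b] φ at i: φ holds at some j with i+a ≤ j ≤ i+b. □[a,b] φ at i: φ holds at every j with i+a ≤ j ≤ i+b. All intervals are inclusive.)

0, 1, 2, 3, 4, 5, 6, 7, 10

Evaluate at each i in [0,10]:
  i=0: ✓ (witness j=1)
  i=1: ✓ (witness j=2)
  i=2: ✓ (witness j=3)
  i=3: ✓ (witness j=4)
  i=4: ✓ (witness j=5)
  i=5: ✓ (witness j=6)
  i=6: ✓ (witness j=7)
  i=7: ✓ (witness j=8)
  i=8: ✗ (none in [9,9])
  i=9: ✗ (none in [10,10])
  i=10: ✓ (witness j=11)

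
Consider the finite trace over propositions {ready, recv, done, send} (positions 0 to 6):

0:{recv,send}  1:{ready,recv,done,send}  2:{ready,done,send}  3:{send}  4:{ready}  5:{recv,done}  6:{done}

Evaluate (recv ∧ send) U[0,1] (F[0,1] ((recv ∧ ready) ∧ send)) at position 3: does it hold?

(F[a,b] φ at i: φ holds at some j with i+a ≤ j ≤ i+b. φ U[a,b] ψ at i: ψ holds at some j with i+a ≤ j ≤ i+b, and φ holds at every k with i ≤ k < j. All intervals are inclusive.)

Need some j in [3,4] with F[0,1] ((recv ∧ ready) ∧ send), and (recv ∧ send) at every k in [3,j-1].
  j=3: F[0,1] ((recv ∧ ready) ∧ send) — fails (none in [3,4]).
  j=4: F[0,1] ((recv ∧ ready) ∧ send) — fails (none in [4,5]).
No j in the window works → until fails.

Does not hold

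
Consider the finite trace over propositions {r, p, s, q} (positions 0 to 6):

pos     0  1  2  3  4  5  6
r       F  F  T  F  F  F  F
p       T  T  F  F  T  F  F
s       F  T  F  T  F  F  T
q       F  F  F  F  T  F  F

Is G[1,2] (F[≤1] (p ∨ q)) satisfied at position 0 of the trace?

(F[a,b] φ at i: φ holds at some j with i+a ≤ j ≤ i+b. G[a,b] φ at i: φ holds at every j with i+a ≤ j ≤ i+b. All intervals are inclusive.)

Check F[≤1] (p ∨ q) at every j in [1,2]:
  j=1: holds (witness at 1)
  j=2: fails (none in [2,3])
Fails at j=2 → formula fails.

False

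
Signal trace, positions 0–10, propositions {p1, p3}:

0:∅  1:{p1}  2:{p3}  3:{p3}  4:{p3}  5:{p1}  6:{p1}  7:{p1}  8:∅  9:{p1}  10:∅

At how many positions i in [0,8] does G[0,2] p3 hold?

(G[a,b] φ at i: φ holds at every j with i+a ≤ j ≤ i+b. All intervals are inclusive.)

1

Evaluate at each i in [0,8]:
  i=0: ✗ (fails at j=0)
  i=1: ✗ (fails at j=1)
  i=2: ✓ (all of [2,4])
  i=3: ✗ (fails at j=5)
  i=4: ✗ (fails at j=5)
  i=5: ✗ (fails at j=5)
  i=6: ✗ (fails at j=6)
  i=7: ✗ (fails at j=7)
  i=8: ✗ (fails at j=8)
Positions where it holds: {2} → 1.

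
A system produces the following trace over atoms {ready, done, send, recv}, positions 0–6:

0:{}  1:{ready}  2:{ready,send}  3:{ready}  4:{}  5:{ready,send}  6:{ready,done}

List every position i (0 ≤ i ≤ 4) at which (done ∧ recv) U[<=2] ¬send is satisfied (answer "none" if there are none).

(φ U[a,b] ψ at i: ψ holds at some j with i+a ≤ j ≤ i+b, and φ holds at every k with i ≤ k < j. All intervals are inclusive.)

0, 1, 3, 4

Evaluate at each i in [0,4]:
  i=0: ✓ (rhs at j=0)
  i=1: ✓ (rhs at j=1)
  i=2: ✗ (lhs fails at k=2 before rhs at j=3)
  i=3: ✓ (rhs at j=3)
  i=4: ✓ (rhs at j=4)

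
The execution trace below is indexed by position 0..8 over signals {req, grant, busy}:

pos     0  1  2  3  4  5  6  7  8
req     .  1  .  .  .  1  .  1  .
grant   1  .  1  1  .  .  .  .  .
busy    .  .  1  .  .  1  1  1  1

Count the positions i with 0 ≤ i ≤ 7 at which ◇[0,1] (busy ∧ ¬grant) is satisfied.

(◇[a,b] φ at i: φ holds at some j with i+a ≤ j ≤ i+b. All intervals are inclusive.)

Evaluate at each i in [0,7]:
  i=0: ✗ (none in [0,1])
  i=1: ✗ (none in [1,2])
  i=2: ✗ (none in [2,3])
  i=3: ✗ (none in [3,4])
  i=4: ✓ (witness j=5)
  i=5: ✓ (witness j=5)
  i=6: ✓ (witness j=6)
  i=7: ✓ (witness j=7)
Positions where it holds: {4, 5, 6, 7} → 4.

4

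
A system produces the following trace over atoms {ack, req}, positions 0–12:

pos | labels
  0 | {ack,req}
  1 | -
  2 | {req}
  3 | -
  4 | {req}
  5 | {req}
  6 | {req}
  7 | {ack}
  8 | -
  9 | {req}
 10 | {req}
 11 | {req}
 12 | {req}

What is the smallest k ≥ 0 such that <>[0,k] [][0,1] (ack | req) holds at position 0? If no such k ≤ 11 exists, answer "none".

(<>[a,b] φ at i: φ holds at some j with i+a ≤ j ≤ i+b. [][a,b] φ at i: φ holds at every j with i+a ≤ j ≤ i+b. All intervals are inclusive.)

Scan j = 0,1,… for [][0,1] (ack | req):
  j=0: fails
  j=1: fails
  j=2: fails
  j=3: fails
  j=4: holds
First hit at j=4, so smallest k = 4-0 = 4.

4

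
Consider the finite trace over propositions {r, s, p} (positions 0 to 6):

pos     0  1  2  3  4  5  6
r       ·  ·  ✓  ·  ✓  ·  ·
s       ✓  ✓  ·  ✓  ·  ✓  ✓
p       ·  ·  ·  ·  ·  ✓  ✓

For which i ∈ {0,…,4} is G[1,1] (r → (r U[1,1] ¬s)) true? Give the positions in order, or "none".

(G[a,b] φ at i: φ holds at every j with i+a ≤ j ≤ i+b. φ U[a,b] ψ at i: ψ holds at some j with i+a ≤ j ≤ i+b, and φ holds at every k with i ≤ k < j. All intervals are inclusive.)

0, 2, 4

Evaluate at each i in [0,4]:
  i=0: ✓ (all of [1,1])
  i=1: ✗ (fails at j=2)
  i=2: ✓ (all of [3,3])
  i=3: ✗ (fails at j=4)
  i=4: ✓ (all of [5,5])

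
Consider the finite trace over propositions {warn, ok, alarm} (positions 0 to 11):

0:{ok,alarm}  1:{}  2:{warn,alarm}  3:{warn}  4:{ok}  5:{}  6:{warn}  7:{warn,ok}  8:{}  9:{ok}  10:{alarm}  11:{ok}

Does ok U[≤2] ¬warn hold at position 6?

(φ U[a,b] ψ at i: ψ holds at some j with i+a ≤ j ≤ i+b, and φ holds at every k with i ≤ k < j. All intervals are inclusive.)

Does not hold

Need some j in [6,8] with ¬warn, and ok at every k in [6,j-1].
  j=6: ¬warn false.
  j=7: ¬warn false.
  j=8: ¬warn holds, but ok fails at k=6 → not this j.
No j in the window works → until fails.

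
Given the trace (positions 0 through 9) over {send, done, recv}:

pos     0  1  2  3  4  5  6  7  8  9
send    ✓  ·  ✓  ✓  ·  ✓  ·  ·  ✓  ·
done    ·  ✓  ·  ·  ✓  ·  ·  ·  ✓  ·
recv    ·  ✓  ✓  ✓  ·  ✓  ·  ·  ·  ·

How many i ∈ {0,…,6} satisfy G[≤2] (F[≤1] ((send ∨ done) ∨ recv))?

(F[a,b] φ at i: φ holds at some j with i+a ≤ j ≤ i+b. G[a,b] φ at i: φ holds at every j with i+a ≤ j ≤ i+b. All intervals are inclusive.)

4

Evaluate at each i in [0,6]:
  i=0: ✓ (all of [0,2])
  i=1: ✓ (all of [1,3])
  i=2: ✓ (all of [2,4])
  i=3: ✓ (all of [3,5])
  i=4: ✗ (fails at j=6)
  i=5: ✗ (fails at j=6)
  i=6: ✗ (fails at j=6)
Positions where it holds: {0, 1, 2, 3} → 4.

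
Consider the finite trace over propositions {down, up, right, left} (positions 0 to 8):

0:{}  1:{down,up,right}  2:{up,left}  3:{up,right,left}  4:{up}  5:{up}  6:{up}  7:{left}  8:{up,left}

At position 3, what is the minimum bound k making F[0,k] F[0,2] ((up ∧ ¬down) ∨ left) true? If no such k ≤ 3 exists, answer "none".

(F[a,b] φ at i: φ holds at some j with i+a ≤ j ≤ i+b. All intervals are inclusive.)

0

Scan j = 3,4,… for F[0,2] ((up ∧ ¬down) ∨ left):
  j=3: holds
First hit at j=3, so smallest k = 3-3 = 0.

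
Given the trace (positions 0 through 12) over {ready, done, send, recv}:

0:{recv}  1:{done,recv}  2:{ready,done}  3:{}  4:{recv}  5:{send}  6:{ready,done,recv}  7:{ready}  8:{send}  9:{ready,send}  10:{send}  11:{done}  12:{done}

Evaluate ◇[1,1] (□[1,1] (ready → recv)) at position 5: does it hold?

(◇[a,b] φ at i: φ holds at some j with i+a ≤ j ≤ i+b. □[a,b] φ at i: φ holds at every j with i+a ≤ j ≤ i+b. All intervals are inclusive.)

No

Check □[1,1] (ready → recv) at each j in [6,6]:
  j=6: fails at 7
No position in the window satisfies it → formula fails.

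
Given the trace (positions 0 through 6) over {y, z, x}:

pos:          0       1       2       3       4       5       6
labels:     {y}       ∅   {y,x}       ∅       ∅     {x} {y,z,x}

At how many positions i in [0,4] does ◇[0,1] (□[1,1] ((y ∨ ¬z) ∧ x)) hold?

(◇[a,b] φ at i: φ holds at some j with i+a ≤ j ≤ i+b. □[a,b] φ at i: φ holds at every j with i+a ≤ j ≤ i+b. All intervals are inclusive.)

Evaluate at each i in [0,4]:
  i=0: ✓ (witness j=1)
  i=1: ✓ (witness j=1)
  i=2: ✗ (none in [2,3])
  i=3: ✓ (witness j=4)
  i=4: ✓ (witness j=4)
Positions where it holds: {0, 1, 3, 4} → 4.

4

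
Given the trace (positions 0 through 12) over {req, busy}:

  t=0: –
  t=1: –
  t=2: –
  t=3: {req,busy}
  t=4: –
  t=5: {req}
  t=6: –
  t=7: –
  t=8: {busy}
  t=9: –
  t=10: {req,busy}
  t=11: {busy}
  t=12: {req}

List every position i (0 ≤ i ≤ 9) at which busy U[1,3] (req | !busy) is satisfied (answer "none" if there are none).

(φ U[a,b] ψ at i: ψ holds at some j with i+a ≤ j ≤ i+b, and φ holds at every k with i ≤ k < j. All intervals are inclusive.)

Evaluate at each i in [0,9]:
  i=0: ✗ (lhs fails at k=0 before rhs at j=1)
  i=1: ✗ (lhs fails at k=1 before rhs at j=2)
  i=2: ✗ (lhs fails at k=2 before rhs at j=3)
  i=3: ✓ (rhs at j=4; lhs holds on [3,3])
  i=4: ✗ (lhs fails at k=4 before rhs at j=5)
  i=5: ✗ (lhs fails at k=5 before rhs at j=6)
  i=6: ✗ (lhs fails at k=6 before rhs at j=7)
  i=7: ✗ (lhs fails at k=7 before rhs at j=9)
  i=8: ✓ (rhs at j=9; lhs holds on [8,8])
  i=9: ✗ (lhs fails at k=9 before rhs at j=10)

3, 8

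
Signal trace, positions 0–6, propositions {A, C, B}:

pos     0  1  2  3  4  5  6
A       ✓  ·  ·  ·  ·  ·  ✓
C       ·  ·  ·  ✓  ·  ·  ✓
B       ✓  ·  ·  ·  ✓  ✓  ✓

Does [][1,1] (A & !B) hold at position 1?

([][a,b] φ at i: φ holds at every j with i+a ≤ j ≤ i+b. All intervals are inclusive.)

Check (A & !B) at every j in [2,2]:
  j=2: false
Fails at j=2 → formula fails.

Does not hold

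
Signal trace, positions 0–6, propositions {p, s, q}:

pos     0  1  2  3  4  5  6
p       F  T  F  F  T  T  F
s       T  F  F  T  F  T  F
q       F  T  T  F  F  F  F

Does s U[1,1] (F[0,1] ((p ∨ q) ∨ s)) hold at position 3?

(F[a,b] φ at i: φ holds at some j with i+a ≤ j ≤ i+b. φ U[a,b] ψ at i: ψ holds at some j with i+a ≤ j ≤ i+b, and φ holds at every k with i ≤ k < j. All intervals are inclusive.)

Holds

Need some j in [4,4] with F[0,1] ((p ∨ q) ∨ s), and s at every k in [3,j-1].
  j=4: F[0,1] ((p ∨ q) ∨ s) holds; s holds at every k in [3,3] → satisfied.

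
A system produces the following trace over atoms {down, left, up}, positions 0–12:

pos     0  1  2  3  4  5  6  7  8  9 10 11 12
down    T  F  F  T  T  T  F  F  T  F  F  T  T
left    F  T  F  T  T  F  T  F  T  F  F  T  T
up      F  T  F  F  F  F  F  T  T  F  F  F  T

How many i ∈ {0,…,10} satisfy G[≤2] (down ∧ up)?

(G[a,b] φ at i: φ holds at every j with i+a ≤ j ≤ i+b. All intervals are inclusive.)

0

Evaluate at each i in [0,10]:
  i=0: ✗ (fails at j=0)
  i=1: ✗ (fails at j=1)
  i=2: ✗ (fails at j=2)
  i=3: ✗ (fails at j=3)
  i=4: ✗ (fails at j=4)
  i=5: ✗ (fails at j=5)
  i=6: ✗ (fails at j=6)
  i=7: ✗ (fails at j=7)
  i=8: ✗ (fails at j=9)
  i=9: ✗ (fails at j=9)
  i=10: ✗ (fails at j=10)
Positions where it holds: {} → 0.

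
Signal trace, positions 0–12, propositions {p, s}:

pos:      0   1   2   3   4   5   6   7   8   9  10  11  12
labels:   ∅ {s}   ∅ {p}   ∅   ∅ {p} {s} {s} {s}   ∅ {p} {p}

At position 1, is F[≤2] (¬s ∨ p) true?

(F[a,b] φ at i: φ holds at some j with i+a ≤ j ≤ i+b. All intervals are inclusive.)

Check (¬s ∨ p) at each j in [1,3]:
  j=1: false
  j=2: true
  j=3: true
Found at j=2 → formula holds.

Holds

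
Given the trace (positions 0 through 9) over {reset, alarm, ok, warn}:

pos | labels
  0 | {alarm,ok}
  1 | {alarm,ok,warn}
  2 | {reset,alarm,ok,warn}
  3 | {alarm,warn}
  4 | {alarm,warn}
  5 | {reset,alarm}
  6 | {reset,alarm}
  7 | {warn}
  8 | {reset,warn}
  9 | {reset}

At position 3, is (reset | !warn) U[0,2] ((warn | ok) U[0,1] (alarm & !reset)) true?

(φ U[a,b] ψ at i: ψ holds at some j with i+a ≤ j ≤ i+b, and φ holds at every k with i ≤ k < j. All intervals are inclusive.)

Need some j in [3,5] with ((warn | ok) U[0,1] (alarm & !reset)), and (reset | !warn) at every k in [3,j-1].
  j=3: ((warn | ok) U[0,1] (alarm & !reset)) holds; no prefix to check → satisfied.

Holds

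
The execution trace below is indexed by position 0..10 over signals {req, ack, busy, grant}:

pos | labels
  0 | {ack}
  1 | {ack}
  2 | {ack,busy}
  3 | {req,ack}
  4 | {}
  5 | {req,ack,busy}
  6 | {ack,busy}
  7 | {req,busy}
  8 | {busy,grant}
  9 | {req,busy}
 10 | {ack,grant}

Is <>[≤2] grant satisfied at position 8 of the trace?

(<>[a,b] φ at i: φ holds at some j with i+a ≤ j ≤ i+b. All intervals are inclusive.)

Check grant at each j in [8,10]:
  j=8: true
  j=9: false
  j=10: true
Found at j=8 → formula holds.

Yes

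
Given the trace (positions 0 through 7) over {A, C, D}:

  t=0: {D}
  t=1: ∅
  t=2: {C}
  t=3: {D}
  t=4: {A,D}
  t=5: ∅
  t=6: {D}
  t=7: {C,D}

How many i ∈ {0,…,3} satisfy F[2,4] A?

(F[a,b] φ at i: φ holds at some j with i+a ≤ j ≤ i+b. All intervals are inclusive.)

Evaluate at each i in [0,3]:
  i=0: ✓ (witness j=4)
  i=1: ✓ (witness j=4)
  i=2: ✓ (witness j=4)
  i=3: ✗ (none in [5,7])
Positions where it holds: {0, 1, 2} → 3.

3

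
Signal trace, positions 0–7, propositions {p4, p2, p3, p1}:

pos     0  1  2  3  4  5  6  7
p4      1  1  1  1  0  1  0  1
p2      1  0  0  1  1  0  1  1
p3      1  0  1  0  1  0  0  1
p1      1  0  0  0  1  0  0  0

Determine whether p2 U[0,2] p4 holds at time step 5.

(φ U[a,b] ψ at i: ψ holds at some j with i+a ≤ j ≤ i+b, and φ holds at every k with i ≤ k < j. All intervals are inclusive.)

Need some j in [5,7] with p4, and p2 at every k in [5,j-1].
  j=5: p4 holds; no prefix to check → satisfied.

Yes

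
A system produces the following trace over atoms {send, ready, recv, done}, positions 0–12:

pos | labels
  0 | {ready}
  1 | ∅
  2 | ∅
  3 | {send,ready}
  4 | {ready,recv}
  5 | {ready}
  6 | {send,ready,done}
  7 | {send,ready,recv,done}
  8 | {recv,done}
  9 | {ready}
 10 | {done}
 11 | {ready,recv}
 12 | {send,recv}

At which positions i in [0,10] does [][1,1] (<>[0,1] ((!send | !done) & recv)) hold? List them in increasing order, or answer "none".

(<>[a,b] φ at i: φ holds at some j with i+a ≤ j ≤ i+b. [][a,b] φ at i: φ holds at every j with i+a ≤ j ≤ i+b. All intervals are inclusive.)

Evaluate at each i in [0,10]:
  i=0: ✗ (fails at j=1)
  i=1: ✗ (fails at j=2)
  i=2: ✓ (all of [3,3])
  i=3: ✓ (all of [4,4])
  i=4: ✗ (fails at j=5)
  i=5: ✗ (fails at j=6)
  i=6: ✓ (all of [7,7])
  i=7: ✓ (all of [8,8])
  i=8: ✗ (fails at j=9)
  i=9: ✓ (all of [10,10])
  i=10: ✓ (all of [11,11])

2, 3, 6, 7, 9, 10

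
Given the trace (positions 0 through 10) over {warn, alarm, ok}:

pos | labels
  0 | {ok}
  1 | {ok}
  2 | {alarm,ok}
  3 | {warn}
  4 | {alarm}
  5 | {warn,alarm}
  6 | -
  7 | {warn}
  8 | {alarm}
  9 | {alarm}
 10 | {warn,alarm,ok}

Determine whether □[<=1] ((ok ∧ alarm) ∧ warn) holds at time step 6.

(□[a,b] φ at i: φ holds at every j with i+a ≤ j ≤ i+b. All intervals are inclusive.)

Check ((ok ∧ alarm) ∧ warn) at every j in [6,7]:
  j=6: false
  j=7: false
Fails at j=6 → formula fails.

False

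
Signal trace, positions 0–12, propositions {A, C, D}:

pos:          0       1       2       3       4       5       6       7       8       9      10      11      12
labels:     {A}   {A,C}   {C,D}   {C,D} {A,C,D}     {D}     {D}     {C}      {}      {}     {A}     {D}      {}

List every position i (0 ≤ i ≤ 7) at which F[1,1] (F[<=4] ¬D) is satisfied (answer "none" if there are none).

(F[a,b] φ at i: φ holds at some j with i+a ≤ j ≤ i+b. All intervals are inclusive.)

0, 2, 3, 4, 5, 6, 7

Evaluate at each i in [0,7]:
  i=0: ✓ (witness j=1)
  i=1: ✗ (none in [2,2])
  i=2: ✓ (witness j=3)
  i=3: ✓ (witness j=4)
  i=4: ✓ (witness j=5)
  i=5: ✓ (witness j=6)
  i=6: ✓ (witness j=7)
  i=7: ✓ (witness j=8)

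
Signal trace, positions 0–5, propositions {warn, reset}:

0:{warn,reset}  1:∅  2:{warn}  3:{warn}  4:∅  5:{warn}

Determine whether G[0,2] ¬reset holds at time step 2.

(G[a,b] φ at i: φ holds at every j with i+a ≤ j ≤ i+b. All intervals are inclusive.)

Holds

Check ¬reset at every j in [2,4]:
  j=2: true
  j=3: true
  j=4: true
All positions satisfy it → formula holds.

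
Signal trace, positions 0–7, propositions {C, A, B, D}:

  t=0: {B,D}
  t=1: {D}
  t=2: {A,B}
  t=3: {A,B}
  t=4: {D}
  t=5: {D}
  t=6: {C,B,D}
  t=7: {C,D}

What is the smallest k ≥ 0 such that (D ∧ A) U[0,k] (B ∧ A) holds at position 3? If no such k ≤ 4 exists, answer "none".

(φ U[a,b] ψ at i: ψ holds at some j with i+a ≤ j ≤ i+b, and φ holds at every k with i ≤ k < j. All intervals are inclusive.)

Need earliest j ≥ 3 with (B ∧ A), and (D ∧ A) at every k in [3,j-1].
  j=3: rhs holds (empty prefix). k = 0.

0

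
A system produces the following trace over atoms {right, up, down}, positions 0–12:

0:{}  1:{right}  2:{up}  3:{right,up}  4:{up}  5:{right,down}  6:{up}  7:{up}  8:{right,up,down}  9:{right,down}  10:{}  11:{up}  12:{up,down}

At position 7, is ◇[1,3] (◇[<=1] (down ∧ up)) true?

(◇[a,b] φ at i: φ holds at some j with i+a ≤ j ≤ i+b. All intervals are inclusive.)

True

Check ◇[<=1] (down ∧ up) at each j in [8,10]:
  j=8: holds (witness at 8)
  j=9: fails (none in [9,10])
  j=10: fails (none in [10,11])
Found at j=8 → formula holds.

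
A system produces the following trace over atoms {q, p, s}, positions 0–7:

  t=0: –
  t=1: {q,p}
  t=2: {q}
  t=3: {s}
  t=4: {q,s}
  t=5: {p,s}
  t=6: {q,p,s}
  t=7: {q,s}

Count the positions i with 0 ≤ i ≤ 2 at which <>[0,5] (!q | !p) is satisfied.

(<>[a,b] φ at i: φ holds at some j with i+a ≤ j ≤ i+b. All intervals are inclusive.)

Evaluate at each i in [0,2]:
  i=0: ✓ (witness j=0)
  i=1: ✓ (witness j=2)
  i=2: ✓ (witness j=2)
Positions where it holds: {0, 1, 2} → 3.

3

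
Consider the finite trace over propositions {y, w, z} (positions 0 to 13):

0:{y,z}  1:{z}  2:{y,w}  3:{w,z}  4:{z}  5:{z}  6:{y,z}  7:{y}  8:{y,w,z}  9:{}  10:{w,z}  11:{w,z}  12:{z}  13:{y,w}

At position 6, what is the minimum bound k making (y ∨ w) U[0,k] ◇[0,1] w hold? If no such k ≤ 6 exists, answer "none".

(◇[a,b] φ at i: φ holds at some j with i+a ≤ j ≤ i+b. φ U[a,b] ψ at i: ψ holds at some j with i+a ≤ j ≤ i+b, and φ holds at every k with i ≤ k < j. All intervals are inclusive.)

1

Need earliest j ≥ 6 with ◇[0,1] w, and (y ∨ w) at every k in [6,j-1].
  j=6: rhs fails.
  j=7: rhs holds; lhs holds on [6,6]. k = 1.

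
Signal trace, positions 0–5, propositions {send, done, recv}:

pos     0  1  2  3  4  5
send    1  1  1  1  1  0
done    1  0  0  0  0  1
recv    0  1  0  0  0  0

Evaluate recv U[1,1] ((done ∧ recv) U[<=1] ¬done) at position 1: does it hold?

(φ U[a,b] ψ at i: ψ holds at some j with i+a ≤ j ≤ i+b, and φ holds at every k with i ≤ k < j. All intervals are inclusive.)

Need some j in [2,2] with ((done ∧ recv) U[<=1] ¬done), and recv at every k in [1,j-1].
  j=2: ((done ∧ recv) U[<=1] ¬done) holds; recv holds at every k in [1,1] → satisfied.

Holds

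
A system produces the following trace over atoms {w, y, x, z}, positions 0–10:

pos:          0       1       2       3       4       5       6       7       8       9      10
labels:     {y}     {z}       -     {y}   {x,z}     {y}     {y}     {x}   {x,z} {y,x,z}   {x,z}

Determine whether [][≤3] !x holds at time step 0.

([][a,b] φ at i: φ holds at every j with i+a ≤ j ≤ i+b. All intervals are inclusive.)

Check !x at every j in [0,3]:
  j=0: true
  j=1: true
  j=2: true
  j=3: true
All positions satisfy it → formula holds.

Yes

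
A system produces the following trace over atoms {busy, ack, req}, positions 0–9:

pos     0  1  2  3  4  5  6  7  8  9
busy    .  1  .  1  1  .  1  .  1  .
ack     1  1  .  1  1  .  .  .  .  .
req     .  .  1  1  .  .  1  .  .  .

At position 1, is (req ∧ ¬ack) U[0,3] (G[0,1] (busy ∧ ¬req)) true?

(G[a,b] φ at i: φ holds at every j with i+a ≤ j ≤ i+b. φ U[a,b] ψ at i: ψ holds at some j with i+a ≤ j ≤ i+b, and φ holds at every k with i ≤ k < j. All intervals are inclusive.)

Need some j in [1,4] with G[0,1] (busy ∧ ¬req), and (req ∧ ¬ack) at every k in [1,j-1].
  j=1: G[0,1] (busy ∧ ¬req) — fails at 2.
  j=2: G[0,1] (busy ∧ ¬req) — fails at 2.
  j=3: G[0,1] (busy ∧ ¬req) — fails at 3.
  j=4: G[0,1] (busy ∧ ¬req) — fails at 5.
No j in the window works → until fails.

Does not hold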